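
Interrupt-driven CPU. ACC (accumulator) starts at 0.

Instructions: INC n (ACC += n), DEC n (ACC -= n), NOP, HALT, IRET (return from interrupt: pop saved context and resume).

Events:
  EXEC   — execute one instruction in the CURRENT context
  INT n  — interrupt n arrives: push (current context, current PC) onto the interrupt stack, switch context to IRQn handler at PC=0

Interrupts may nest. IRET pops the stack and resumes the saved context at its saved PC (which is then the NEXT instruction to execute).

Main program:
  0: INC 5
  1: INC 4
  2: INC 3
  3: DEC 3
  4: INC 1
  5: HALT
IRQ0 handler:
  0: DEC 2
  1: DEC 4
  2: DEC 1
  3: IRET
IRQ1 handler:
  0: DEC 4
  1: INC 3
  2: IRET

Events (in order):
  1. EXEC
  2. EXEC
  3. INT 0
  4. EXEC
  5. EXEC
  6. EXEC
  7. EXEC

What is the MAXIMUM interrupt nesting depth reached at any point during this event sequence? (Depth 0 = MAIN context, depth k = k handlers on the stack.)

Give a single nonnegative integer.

Answer: 1

Derivation:
Event 1 (EXEC): [MAIN] PC=0: INC 5 -> ACC=5 [depth=0]
Event 2 (EXEC): [MAIN] PC=1: INC 4 -> ACC=9 [depth=0]
Event 3 (INT 0): INT 0 arrives: push (MAIN, PC=2), enter IRQ0 at PC=0 (depth now 1) [depth=1]
Event 4 (EXEC): [IRQ0] PC=0: DEC 2 -> ACC=7 [depth=1]
Event 5 (EXEC): [IRQ0] PC=1: DEC 4 -> ACC=3 [depth=1]
Event 6 (EXEC): [IRQ0] PC=2: DEC 1 -> ACC=2 [depth=1]
Event 7 (EXEC): [IRQ0] PC=3: IRET -> resume MAIN at PC=2 (depth now 0) [depth=0]
Max depth observed: 1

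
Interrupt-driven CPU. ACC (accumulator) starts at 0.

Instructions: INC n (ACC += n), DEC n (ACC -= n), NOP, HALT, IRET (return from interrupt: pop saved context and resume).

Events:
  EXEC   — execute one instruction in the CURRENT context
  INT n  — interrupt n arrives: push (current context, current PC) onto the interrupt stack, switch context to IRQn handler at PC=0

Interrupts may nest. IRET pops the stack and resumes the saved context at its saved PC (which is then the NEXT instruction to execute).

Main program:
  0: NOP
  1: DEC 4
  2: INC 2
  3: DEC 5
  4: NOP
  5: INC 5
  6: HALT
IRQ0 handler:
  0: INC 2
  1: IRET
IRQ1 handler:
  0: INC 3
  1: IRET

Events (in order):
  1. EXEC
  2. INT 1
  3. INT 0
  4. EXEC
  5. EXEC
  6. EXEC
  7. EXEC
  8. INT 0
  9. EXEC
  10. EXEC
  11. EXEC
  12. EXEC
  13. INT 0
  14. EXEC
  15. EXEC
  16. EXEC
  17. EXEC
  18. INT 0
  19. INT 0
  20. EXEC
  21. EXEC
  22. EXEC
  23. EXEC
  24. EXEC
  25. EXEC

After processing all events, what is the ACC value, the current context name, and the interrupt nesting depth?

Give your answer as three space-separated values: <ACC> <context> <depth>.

Answer: 11 MAIN 0

Derivation:
Event 1 (EXEC): [MAIN] PC=0: NOP
Event 2 (INT 1): INT 1 arrives: push (MAIN, PC=1), enter IRQ1 at PC=0 (depth now 1)
Event 3 (INT 0): INT 0 arrives: push (IRQ1, PC=0), enter IRQ0 at PC=0 (depth now 2)
Event 4 (EXEC): [IRQ0] PC=0: INC 2 -> ACC=2
Event 5 (EXEC): [IRQ0] PC=1: IRET -> resume IRQ1 at PC=0 (depth now 1)
Event 6 (EXEC): [IRQ1] PC=0: INC 3 -> ACC=5
Event 7 (EXEC): [IRQ1] PC=1: IRET -> resume MAIN at PC=1 (depth now 0)
Event 8 (INT 0): INT 0 arrives: push (MAIN, PC=1), enter IRQ0 at PC=0 (depth now 1)
Event 9 (EXEC): [IRQ0] PC=0: INC 2 -> ACC=7
Event 10 (EXEC): [IRQ0] PC=1: IRET -> resume MAIN at PC=1 (depth now 0)
Event 11 (EXEC): [MAIN] PC=1: DEC 4 -> ACC=3
Event 12 (EXEC): [MAIN] PC=2: INC 2 -> ACC=5
Event 13 (INT 0): INT 0 arrives: push (MAIN, PC=3), enter IRQ0 at PC=0 (depth now 1)
Event 14 (EXEC): [IRQ0] PC=0: INC 2 -> ACC=7
Event 15 (EXEC): [IRQ0] PC=1: IRET -> resume MAIN at PC=3 (depth now 0)
Event 16 (EXEC): [MAIN] PC=3: DEC 5 -> ACC=2
Event 17 (EXEC): [MAIN] PC=4: NOP
Event 18 (INT 0): INT 0 arrives: push (MAIN, PC=5), enter IRQ0 at PC=0 (depth now 1)
Event 19 (INT 0): INT 0 arrives: push (IRQ0, PC=0), enter IRQ0 at PC=0 (depth now 2)
Event 20 (EXEC): [IRQ0] PC=0: INC 2 -> ACC=4
Event 21 (EXEC): [IRQ0] PC=1: IRET -> resume IRQ0 at PC=0 (depth now 1)
Event 22 (EXEC): [IRQ0] PC=0: INC 2 -> ACC=6
Event 23 (EXEC): [IRQ0] PC=1: IRET -> resume MAIN at PC=5 (depth now 0)
Event 24 (EXEC): [MAIN] PC=5: INC 5 -> ACC=11
Event 25 (EXEC): [MAIN] PC=6: HALT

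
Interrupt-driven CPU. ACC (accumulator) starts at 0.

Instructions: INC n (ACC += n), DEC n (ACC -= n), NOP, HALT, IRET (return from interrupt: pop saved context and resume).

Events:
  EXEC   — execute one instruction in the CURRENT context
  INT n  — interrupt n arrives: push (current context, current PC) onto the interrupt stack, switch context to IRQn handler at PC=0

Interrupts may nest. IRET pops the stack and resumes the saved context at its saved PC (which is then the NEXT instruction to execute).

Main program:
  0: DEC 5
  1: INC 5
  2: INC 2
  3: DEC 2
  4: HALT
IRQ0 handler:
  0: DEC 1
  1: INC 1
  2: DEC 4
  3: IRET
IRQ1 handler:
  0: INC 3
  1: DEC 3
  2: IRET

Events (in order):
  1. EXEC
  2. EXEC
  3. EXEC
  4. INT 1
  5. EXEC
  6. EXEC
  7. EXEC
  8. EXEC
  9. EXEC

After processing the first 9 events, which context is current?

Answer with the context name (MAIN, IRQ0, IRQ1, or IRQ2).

Answer: MAIN

Derivation:
Event 1 (EXEC): [MAIN] PC=0: DEC 5 -> ACC=-5
Event 2 (EXEC): [MAIN] PC=1: INC 5 -> ACC=0
Event 3 (EXEC): [MAIN] PC=2: INC 2 -> ACC=2
Event 4 (INT 1): INT 1 arrives: push (MAIN, PC=3), enter IRQ1 at PC=0 (depth now 1)
Event 5 (EXEC): [IRQ1] PC=0: INC 3 -> ACC=5
Event 6 (EXEC): [IRQ1] PC=1: DEC 3 -> ACC=2
Event 7 (EXEC): [IRQ1] PC=2: IRET -> resume MAIN at PC=3 (depth now 0)
Event 8 (EXEC): [MAIN] PC=3: DEC 2 -> ACC=0
Event 9 (EXEC): [MAIN] PC=4: HALT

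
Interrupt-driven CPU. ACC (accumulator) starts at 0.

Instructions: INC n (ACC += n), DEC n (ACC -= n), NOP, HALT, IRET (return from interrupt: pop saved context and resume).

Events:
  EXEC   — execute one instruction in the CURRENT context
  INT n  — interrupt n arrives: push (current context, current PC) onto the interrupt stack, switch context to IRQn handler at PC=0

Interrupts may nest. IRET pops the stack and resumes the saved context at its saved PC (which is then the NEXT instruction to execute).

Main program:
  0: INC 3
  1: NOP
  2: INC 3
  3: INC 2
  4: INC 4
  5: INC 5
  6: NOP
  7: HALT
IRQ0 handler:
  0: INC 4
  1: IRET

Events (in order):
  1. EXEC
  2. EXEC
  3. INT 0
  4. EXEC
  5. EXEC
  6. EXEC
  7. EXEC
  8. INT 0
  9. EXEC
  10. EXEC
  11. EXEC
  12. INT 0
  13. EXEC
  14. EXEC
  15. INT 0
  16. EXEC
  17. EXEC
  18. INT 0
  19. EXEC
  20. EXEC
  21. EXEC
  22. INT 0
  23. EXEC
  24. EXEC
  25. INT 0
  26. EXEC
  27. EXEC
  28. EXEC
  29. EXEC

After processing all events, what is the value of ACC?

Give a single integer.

Event 1 (EXEC): [MAIN] PC=0: INC 3 -> ACC=3
Event 2 (EXEC): [MAIN] PC=1: NOP
Event 3 (INT 0): INT 0 arrives: push (MAIN, PC=2), enter IRQ0 at PC=0 (depth now 1)
Event 4 (EXEC): [IRQ0] PC=0: INC 4 -> ACC=7
Event 5 (EXEC): [IRQ0] PC=1: IRET -> resume MAIN at PC=2 (depth now 0)
Event 6 (EXEC): [MAIN] PC=2: INC 3 -> ACC=10
Event 7 (EXEC): [MAIN] PC=3: INC 2 -> ACC=12
Event 8 (INT 0): INT 0 arrives: push (MAIN, PC=4), enter IRQ0 at PC=0 (depth now 1)
Event 9 (EXEC): [IRQ0] PC=0: INC 4 -> ACC=16
Event 10 (EXEC): [IRQ0] PC=1: IRET -> resume MAIN at PC=4 (depth now 0)
Event 11 (EXEC): [MAIN] PC=4: INC 4 -> ACC=20
Event 12 (INT 0): INT 0 arrives: push (MAIN, PC=5), enter IRQ0 at PC=0 (depth now 1)
Event 13 (EXEC): [IRQ0] PC=0: INC 4 -> ACC=24
Event 14 (EXEC): [IRQ0] PC=1: IRET -> resume MAIN at PC=5 (depth now 0)
Event 15 (INT 0): INT 0 arrives: push (MAIN, PC=5), enter IRQ0 at PC=0 (depth now 1)
Event 16 (EXEC): [IRQ0] PC=0: INC 4 -> ACC=28
Event 17 (EXEC): [IRQ0] PC=1: IRET -> resume MAIN at PC=5 (depth now 0)
Event 18 (INT 0): INT 0 arrives: push (MAIN, PC=5), enter IRQ0 at PC=0 (depth now 1)
Event 19 (EXEC): [IRQ0] PC=0: INC 4 -> ACC=32
Event 20 (EXEC): [IRQ0] PC=1: IRET -> resume MAIN at PC=5 (depth now 0)
Event 21 (EXEC): [MAIN] PC=5: INC 5 -> ACC=37
Event 22 (INT 0): INT 0 arrives: push (MAIN, PC=6), enter IRQ0 at PC=0 (depth now 1)
Event 23 (EXEC): [IRQ0] PC=0: INC 4 -> ACC=41
Event 24 (EXEC): [IRQ0] PC=1: IRET -> resume MAIN at PC=6 (depth now 0)
Event 25 (INT 0): INT 0 arrives: push (MAIN, PC=6), enter IRQ0 at PC=0 (depth now 1)
Event 26 (EXEC): [IRQ0] PC=0: INC 4 -> ACC=45
Event 27 (EXEC): [IRQ0] PC=1: IRET -> resume MAIN at PC=6 (depth now 0)
Event 28 (EXEC): [MAIN] PC=6: NOP
Event 29 (EXEC): [MAIN] PC=7: HALT

Answer: 45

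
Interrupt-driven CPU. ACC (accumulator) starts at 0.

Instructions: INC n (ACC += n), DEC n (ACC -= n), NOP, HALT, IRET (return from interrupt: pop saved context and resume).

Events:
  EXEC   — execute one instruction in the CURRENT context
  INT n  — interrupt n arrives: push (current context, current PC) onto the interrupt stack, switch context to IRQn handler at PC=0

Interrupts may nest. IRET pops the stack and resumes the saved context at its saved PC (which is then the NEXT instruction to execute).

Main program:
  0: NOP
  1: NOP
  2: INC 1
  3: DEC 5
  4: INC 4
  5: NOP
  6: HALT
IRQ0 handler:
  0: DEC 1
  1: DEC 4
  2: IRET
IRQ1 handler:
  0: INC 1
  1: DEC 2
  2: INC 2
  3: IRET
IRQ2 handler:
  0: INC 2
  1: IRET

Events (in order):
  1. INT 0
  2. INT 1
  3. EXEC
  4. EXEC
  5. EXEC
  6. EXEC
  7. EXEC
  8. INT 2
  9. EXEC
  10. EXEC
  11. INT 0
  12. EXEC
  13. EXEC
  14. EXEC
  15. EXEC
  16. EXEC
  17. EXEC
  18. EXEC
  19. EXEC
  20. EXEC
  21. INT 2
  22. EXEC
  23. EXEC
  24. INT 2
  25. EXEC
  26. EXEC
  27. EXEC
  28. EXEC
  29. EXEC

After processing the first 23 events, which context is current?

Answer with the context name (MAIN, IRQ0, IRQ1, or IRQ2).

Event 1 (INT 0): INT 0 arrives: push (MAIN, PC=0), enter IRQ0 at PC=0 (depth now 1)
Event 2 (INT 1): INT 1 arrives: push (IRQ0, PC=0), enter IRQ1 at PC=0 (depth now 2)
Event 3 (EXEC): [IRQ1] PC=0: INC 1 -> ACC=1
Event 4 (EXEC): [IRQ1] PC=1: DEC 2 -> ACC=-1
Event 5 (EXEC): [IRQ1] PC=2: INC 2 -> ACC=1
Event 6 (EXEC): [IRQ1] PC=3: IRET -> resume IRQ0 at PC=0 (depth now 1)
Event 7 (EXEC): [IRQ0] PC=0: DEC 1 -> ACC=0
Event 8 (INT 2): INT 2 arrives: push (IRQ0, PC=1), enter IRQ2 at PC=0 (depth now 2)
Event 9 (EXEC): [IRQ2] PC=0: INC 2 -> ACC=2
Event 10 (EXEC): [IRQ2] PC=1: IRET -> resume IRQ0 at PC=1 (depth now 1)
Event 11 (INT 0): INT 0 arrives: push (IRQ0, PC=1), enter IRQ0 at PC=0 (depth now 2)
Event 12 (EXEC): [IRQ0] PC=0: DEC 1 -> ACC=1
Event 13 (EXEC): [IRQ0] PC=1: DEC 4 -> ACC=-3
Event 14 (EXEC): [IRQ0] PC=2: IRET -> resume IRQ0 at PC=1 (depth now 1)
Event 15 (EXEC): [IRQ0] PC=1: DEC 4 -> ACC=-7
Event 16 (EXEC): [IRQ0] PC=2: IRET -> resume MAIN at PC=0 (depth now 0)
Event 17 (EXEC): [MAIN] PC=0: NOP
Event 18 (EXEC): [MAIN] PC=1: NOP
Event 19 (EXEC): [MAIN] PC=2: INC 1 -> ACC=-6
Event 20 (EXEC): [MAIN] PC=3: DEC 5 -> ACC=-11
Event 21 (INT 2): INT 2 arrives: push (MAIN, PC=4), enter IRQ2 at PC=0 (depth now 1)
Event 22 (EXEC): [IRQ2] PC=0: INC 2 -> ACC=-9
Event 23 (EXEC): [IRQ2] PC=1: IRET -> resume MAIN at PC=4 (depth now 0)

Answer: MAIN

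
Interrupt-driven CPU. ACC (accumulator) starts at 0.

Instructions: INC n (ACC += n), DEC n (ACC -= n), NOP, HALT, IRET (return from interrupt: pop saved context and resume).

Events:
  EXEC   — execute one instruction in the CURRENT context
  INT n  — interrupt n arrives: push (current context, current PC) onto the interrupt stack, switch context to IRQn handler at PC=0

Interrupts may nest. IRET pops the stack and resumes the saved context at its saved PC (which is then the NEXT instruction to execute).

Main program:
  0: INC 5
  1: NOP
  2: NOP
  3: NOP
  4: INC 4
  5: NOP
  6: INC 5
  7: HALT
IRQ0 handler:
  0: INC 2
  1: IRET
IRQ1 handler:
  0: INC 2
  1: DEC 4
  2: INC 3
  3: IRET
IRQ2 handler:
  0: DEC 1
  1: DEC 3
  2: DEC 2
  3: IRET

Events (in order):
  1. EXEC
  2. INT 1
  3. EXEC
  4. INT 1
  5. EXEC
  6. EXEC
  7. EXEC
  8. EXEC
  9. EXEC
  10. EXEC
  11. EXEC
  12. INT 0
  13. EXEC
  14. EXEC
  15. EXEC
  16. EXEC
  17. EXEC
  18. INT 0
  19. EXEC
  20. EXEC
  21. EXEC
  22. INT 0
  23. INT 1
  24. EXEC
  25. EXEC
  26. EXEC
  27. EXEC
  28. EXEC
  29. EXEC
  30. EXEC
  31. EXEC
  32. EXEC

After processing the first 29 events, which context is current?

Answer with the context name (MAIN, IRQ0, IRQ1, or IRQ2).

Event 1 (EXEC): [MAIN] PC=0: INC 5 -> ACC=5
Event 2 (INT 1): INT 1 arrives: push (MAIN, PC=1), enter IRQ1 at PC=0 (depth now 1)
Event 3 (EXEC): [IRQ1] PC=0: INC 2 -> ACC=7
Event 4 (INT 1): INT 1 arrives: push (IRQ1, PC=1), enter IRQ1 at PC=0 (depth now 2)
Event 5 (EXEC): [IRQ1] PC=0: INC 2 -> ACC=9
Event 6 (EXEC): [IRQ1] PC=1: DEC 4 -> ACC=5
Event 7 (EXEC): [IRQ1] PC=2: INC 3 -> ACC=8
Event 8 (EXEC): [IRQ1] PC=3: IRET -> resume IRQ1 at PC=1 (depth now 1)
Event 9 (EXEC): [IRQ1] PC=1: DEC 4 -> ACC=4
Event 10 (EXEC): [IRQ1] PC=2: INC 3 -> ACC=7
Event 11 (EXEC): [IRQ1] PC=3: IRET -> resume MAIN at PC=1 (depth now 0)
Event 12 (INT 0): INT 0 arrives: push (MAIN, PC=1), enter IRQ0 at PC=0 (depth now 1)
Event 13 (EXEC): [IRQ0] PC=0: INC 2 -> ACC=9
Event 14 (EXEC): [IRQ0] PC=1: IRET -> resume MAIN at PC=1 (depth now 0)
Event 15 (EXEC): [MAIN] PC=1: NOP
Event 16 (EXEC): [MAIN] PC=2: NOP
Event 17 (EXEC): [MAIN] PC=3: NOP
Event 18 (INT 0): INT 0 arrives: push (MAIN, PC=4), enter IRQ0 at PC=0 (depth now 1)
Event 19 (EXEC): [IRQ0] PC=0: INC 2 -> ACC=11
Event 20 (EXEC): [IRQ0] PC=1: IRET -> resume MAIN at PC=4 (depth now 0)
Event 21 (EXEC): [MAIN] PC=4: INC 4 -> ACC=15
Event 22 (INT 0): INT 0 arrives: push (MAIN, PC=5), enter IRQ0 at PC=0 (depth now 1)
Event 23 (INT 1): INT 1 arrives: push (IRQ0, PC=0), enter IRQ1 at PC=0 (depth now 2)
Event 24 (EXEC): [IRQ1] PC=0: INC 2 -> ACC=17
Event 25 (EXEC): [IRQ1] PC=1: DEC 4 -> ACC=13
Event 26 (EXEC): [IRQ1] PC=2: INC 3 -> ACC=16
Event 27 (EXEC): [IRQ1] PC=3: IRET -> resume IRQ0 at PC=0 (depth now 1)
Event 28 (EXEC): [IRQ0] PC=0: INC 2 -> ACC=18
Event 29 (EXEC): [IRQ0] PC=1: IRET -> resume MAIN at PC=5 (depth now 0)

Answer: MAIN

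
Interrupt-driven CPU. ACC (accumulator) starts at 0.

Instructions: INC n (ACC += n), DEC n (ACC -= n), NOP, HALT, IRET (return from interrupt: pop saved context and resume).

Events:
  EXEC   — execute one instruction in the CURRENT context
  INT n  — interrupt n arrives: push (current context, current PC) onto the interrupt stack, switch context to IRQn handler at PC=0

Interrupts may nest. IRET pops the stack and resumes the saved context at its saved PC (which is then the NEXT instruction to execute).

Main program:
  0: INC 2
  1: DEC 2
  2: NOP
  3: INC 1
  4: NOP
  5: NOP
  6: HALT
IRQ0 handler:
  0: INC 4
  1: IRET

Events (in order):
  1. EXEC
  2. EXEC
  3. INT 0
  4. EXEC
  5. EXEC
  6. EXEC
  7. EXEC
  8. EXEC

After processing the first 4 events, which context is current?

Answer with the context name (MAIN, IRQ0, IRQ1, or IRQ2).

Answer: IRQ0

Derivation:
Event 1 (EXEC): [MAIN] PC=0: INC 2 -> ACC=2
Event 2 (EXEC): [MAIN] PC=1: DEC 2 -> ACC=0
Event 3 (INT 0): INT 0 arrives: push (MAIN, PC=2), enter IRQ0 at PC=0 (depth now 1)
Event 4 (EXEC): [IRQ0] PC=0: INC 4 -> ACC=4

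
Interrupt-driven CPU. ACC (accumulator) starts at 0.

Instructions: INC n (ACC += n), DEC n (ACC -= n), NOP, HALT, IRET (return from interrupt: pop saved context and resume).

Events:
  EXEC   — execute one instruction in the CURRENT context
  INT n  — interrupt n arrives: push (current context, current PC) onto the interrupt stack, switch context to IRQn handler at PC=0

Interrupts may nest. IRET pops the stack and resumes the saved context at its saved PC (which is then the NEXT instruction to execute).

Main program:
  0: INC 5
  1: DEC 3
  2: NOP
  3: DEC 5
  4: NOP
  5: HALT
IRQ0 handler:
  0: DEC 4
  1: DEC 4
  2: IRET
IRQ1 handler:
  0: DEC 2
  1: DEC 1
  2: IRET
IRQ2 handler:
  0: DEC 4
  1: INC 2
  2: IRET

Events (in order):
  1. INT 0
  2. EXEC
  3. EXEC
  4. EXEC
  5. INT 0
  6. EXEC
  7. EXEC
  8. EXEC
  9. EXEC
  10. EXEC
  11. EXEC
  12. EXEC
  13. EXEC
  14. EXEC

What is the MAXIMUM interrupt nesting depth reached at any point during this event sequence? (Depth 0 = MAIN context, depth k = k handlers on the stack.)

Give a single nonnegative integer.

Event 1 (INT 0): INT 0 arrives: push (MAIN, PC=0), enter IRQ0 at PC=0 (depth now 1) [depth=1]
Event 2 (EXEC): [IRQ0] PC=0: DEC 4 -> ACC=-4 [depth=1]
Event 3 (EXEC): [IRQ0] PC=1: DEC 4 -> ACC=-8 [depth=1]
Event 4 (EXEC): [IRQ0] PC=2: IRET -> resume MAIN at PC=0 (depth now 0) [depth=0]
Event 5 (INT 0): INT 0 arrives: push (MAIN, PC=0), enter IRQ0 at PC=0 (depth now 1) [depth=1]
Event 6 (EXEC): [IRQ0] PC=0: DEC 4 -> ACC=-12 [depth=1]
Event 7 (EXEC): [IRQ0] PC=1: DEC 4 -> ACC=-16 [depth=1]
Event 8 (EXEC): [IRQ0] PC=2: IRET -> resume MAIN at PC=0 (depth now 0) [depth=0]
Event 9 (EXEC): [MAIN] PC=0: INC 5 -> ACC=-11 [depth=0]
Event 10 (EXEC): [MAIN] PC=1: DEC 3 -> ACC=-14 [depth=0]
Event 11 (EXEC): [MAIN] PC=2: NOP [depth=0]
Event 12 (EXEC): [MAIN] PC=3: DEC 5 -> ACC=-19 [depth=0]
Event 13 (EXEC): [MAIN] PC=4: NOP [depth=0]
Event 14 (EXEC): [MAIN] PC=5: HALT [depth=0]
Max depth observed: 1

Answer: 1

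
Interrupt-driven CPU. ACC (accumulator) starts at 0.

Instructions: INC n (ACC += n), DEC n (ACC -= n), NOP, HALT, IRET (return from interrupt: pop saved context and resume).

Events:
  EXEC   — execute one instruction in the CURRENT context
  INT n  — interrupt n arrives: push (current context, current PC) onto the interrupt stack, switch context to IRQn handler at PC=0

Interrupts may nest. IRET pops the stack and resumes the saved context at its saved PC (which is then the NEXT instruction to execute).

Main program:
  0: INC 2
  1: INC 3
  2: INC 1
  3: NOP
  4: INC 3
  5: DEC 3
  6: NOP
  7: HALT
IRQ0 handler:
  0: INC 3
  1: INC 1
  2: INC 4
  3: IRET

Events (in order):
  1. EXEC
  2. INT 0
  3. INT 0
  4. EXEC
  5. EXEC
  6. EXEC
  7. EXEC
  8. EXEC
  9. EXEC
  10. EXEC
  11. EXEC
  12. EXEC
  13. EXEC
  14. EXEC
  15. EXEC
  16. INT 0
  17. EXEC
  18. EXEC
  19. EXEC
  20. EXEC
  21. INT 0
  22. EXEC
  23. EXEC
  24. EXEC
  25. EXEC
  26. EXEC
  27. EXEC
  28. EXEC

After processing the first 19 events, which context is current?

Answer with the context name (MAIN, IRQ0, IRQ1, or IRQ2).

Answer: IRQ0

Derivation:
Event 1 (EXEC): [MAIN] PC=0: INC 2 -> ACC=2
Event 2 (INT 0): INT 0 arrives: push (MAIN, PC=1), enter IRQ0 at PC=0 (depth now 1)
Event 3 (INT 0): INT 0 arrives: push (IRQ0, PC=0), enter IRQ0 at PC=0 (depth now 2)
Event 4 (EXEC): [IRQ0] PC=0: INC 3 -> ACC=5
Event 5 (EXEC): [IRQ0] PC=1: INC 1 -> ACC=6
Event 6 (EXEC): [IRQ0] PC=2: INC 4 -> ACC=10
Event 7 (EXEC): [IRQ0] PC=3: IRET -> resume IRQ0 at PC=0 (depth now 1)
Event 8 (EXEC): [IRQ0] PC=0: INC 3 -> ACC=13
Event 9 (EXEC): [IRQ0] PC=1: INC 1 -> ACC=14
Event 10 (EXEC): [IRQ0] PC=2: INC 4 -> ACC=18
Event 11 (EXEC): [IRQ0] PC=3: IRET -> resume MAIN at PC=1 (depth now 0)
Event 12 (EXEC): [MAIN] PC=1: INC 3 -> ACC=21
Event 13 (EXEC): [MAIN] PC=2: INC 1 -> ACC=22
Event 14 (EXEC): [MAIN] PC=3: NOP
Event 15 (EXEC): [MAIN] PC=4: INC 3 -> ACC=25
Event 16 (INT 0): INT 0 arrives: push (MAIN, PC=5), enter IRQ0 at PC=0 (depth now 1)
Event 17 (EXEC): [IRQ0] PC=0: INC 3 -> ACC=28
Event 18 (EXEC): [IRQ0] PC=1: INC 1 -> ACC=29
Event 19 (EXEC): [IRQ0] PC=2: INC 4 -> ACC=33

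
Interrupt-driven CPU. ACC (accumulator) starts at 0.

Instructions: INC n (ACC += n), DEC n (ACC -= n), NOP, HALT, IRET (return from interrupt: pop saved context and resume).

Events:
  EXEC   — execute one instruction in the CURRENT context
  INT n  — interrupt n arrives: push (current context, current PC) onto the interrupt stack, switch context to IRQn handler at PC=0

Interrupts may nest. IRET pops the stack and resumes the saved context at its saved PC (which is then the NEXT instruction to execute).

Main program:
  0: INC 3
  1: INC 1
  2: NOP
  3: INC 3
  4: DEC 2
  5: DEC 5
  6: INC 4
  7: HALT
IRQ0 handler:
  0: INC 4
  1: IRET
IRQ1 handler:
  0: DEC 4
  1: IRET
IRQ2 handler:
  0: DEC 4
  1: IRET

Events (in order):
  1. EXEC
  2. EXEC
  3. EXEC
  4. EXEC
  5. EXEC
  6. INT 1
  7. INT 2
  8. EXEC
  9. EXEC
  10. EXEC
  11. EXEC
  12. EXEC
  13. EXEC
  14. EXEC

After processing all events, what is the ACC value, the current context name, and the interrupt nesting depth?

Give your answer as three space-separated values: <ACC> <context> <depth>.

Event 1 (EXEC): [MAIN] PC=0: INC 3 -> ACC=3
Event 2 (EXEC): [MAIN] PC=1: INC 1 -> ACC=4
Event 3 (EXEC): [MAIN] PC=2: NOP
Event 4 (EXEC): [MAIN] PC=3: INC 3 -> ACC=7
Event 5 (EXEC): [MAIN] PC=4: DEC 2 -> ACC=5
Event 6 (INT 1): INT 1 arrives: push (MAIN, PC=5), enter IRQ1 at PC=0 (depth now 1)
Event 7 (INT 2): INT 2 arrives: push (IRQ1, PC=0), enter IRQ2 at PC=0 (depth now 2)
Event 8 (EXEC): [IRQ2] PC=0: DEC 4 -> ACC=1
Event 9 (EXEC): [IRQ2] PC=1: IRET -> resume IRQ1 at PC=0 (depth now 1)
Event 10 (EXEC): [IRQ1] PC=0: DEC 4 -> ACC=-3
Event 11 (EXEC): [IRQ1] PC=1: IRET -> resume MAIN at PC=5 (depth now 0)
Event 12 (EXEC): [MAIN] PC=5: DEC 5 -> ACC=-8
Event 13 (EXEC): [MAIN] PC=6: INC 4 -> ACC=-4
Event 14 (EXEC): [MAIN] PC=7: HALT

Answer: -4 MAIN 0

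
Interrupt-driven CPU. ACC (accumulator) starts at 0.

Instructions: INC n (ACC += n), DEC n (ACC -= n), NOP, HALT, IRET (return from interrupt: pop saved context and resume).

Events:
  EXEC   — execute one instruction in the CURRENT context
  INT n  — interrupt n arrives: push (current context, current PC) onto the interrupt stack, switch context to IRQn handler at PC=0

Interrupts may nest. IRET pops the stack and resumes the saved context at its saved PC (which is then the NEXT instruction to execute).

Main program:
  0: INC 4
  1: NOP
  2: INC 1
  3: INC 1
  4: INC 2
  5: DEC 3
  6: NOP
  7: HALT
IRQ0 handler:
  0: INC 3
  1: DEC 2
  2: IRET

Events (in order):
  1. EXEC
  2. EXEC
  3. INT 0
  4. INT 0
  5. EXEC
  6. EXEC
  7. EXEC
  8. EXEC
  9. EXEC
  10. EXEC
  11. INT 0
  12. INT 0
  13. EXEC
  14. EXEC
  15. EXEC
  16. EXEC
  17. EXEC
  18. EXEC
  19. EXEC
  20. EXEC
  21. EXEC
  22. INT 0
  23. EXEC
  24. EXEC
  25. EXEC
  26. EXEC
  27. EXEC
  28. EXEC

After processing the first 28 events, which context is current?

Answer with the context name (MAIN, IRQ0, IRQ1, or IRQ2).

Answer: MAIN

Derivation:
Event 1 (EXEC): [MAIN] PC=0: INC 4 -> ACC=4
Event 2 (EXEC): [MAIN] PC=1: NOP
Event 3 (INT 0): INT 0 arrives: push (MAIN, PC=2), enter IRQ0 at PC=0 (depth now 1)
Event 4 (INT 0): INT 0 arrives: push (IRQ0, PC=0), enter IRQ0 at PC=0 (depth now 2)
Event 5 (EXEC): [IRQ0] PC=0: INC 3 -> ACC=7
Event 6 (EXEC): [IRQ0] PC=1: DEC 2 -> ACC=5
Event 7 (EXEC): [IRQ0] PC=2: IRET -> resume IRQ0 at PC=0 (depth now 1)
Event 8 (EXEC): [IRQ0] PC=0: INC 3 -> ACC=8
Event 9 (EXEC): [IRQ0] PC=1: DEC 2 -> ACC=6
Event 10 (EXEC): [IRQ0] PC=2: IRET -> resume MAIN at PC=2 (depth now 0)
Event 11 (INT 0): INT 0 arrives: push (MAIN, PC=2), enter IRQ0 at PC=0 (depth now 1)
Event 12 (INT 0): INT 0 arrives: push (IRQ0, PC=0), enter IRQ0 at PC=0 (depth now 2)
Event 13 (EXEC): [IRQ0] PC=0: INC 3 -> ACC=9
Event 14 (EXEC): [IRQ0] PC=1: DEC 2 -> ACC=7
Event 15 (EXEC): [IRQ0] PC=2: IRET -> resume IRQ0 at PC=0 (depth now 1)
Event 16 (EXEC): [IRQ0] PC=0: INC 3 -> ACC=10
Event 17 (EXEC): [IRQ0] PC=1: DEC 2 -> ACC=8
Event 18 (EXEC): [IRQ0] PC=2: IRET -> resume MAIN at PC=2 (depth now 0)
Event 19 (EXEC): [MAIN] PC=2: INC 1 -> ACC=9
Event 20 (EXEC): [MAIN] PC=3: INC 1 -> ACC=10
Event 21 (EXEC): [MAIN] PC=4: INC 2 -> ACC=12
Event 22 (INT 0): INT 0 arrives: push (MAIN, PC=5), enter IRQ0 at PC=0 (depth now 1)
Event 23 (EXEC): [IRQ0] PC=0: INC 3 -> ACC=15
Event 24 (EXEC): [IRQ0] PC=1: DEC 2 -> ACC=13
Event 25 (EXEC): [IRQ0] PC=2: IRET -> resume MAIN at PC=5 (depth now 0)
Event 26 (EXEC): [MAIN] PC=5: DEC 3 -> ACC=10
Event 27 (EXEC): [MAIN] PC=6: NOP
Event 28 (EXEC): [MAIN] PC=7: HALT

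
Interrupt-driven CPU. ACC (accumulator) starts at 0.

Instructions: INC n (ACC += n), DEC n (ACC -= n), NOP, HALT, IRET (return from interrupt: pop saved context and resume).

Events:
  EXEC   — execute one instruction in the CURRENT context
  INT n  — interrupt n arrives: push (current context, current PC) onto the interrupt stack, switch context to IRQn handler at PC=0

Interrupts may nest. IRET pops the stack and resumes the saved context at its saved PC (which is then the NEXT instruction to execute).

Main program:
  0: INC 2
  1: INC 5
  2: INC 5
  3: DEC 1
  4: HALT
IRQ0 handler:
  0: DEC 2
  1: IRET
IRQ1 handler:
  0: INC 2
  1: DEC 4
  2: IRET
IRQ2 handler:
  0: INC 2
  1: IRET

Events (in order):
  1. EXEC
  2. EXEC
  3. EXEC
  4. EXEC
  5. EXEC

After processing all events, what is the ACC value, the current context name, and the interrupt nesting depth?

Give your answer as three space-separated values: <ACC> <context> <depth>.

Answer: 11 MAIN 0

Derivation:
Event 1 (EXEC): [MAIN] PC=0: INC 2 -> ACC=2
Event 2 (EXEC): [MAIN] PC=1: INC 5 -> ACC=7
Event 3 (EXEC): [MAIN] PC=2: INC 5 -> ACC=12
Event 4 (EXEC): [MAIN] PC=3: DEC 1 -> ACC=11
Event 5 (EXEC): [MAIN] PC=4: HALT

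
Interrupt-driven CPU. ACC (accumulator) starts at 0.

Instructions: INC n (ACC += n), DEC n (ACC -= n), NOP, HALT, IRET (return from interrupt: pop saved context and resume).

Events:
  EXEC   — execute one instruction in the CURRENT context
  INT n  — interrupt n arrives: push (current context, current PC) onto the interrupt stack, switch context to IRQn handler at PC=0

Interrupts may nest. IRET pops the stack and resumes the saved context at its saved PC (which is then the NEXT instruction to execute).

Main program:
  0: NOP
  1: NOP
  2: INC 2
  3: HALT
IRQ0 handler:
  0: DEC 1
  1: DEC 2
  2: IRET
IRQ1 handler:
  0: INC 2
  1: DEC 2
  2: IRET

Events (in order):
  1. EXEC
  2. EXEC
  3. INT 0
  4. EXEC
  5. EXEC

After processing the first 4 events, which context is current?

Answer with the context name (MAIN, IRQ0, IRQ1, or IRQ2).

Answer: IRQ0

Derivation:
Event 1 (EXEC): [MAIN] PC=0: NOP
Event 2 (EXEC): [MAIN] PC=1: NOP
Event 3 (INT 0): INT 0 arrives: push (MAIN, PC=2), enter IRQ0 at PC=0 (depth now 1)
Event 4 (EXEC): [IRQ0] PC=0: DEC 1 -> ACC=-1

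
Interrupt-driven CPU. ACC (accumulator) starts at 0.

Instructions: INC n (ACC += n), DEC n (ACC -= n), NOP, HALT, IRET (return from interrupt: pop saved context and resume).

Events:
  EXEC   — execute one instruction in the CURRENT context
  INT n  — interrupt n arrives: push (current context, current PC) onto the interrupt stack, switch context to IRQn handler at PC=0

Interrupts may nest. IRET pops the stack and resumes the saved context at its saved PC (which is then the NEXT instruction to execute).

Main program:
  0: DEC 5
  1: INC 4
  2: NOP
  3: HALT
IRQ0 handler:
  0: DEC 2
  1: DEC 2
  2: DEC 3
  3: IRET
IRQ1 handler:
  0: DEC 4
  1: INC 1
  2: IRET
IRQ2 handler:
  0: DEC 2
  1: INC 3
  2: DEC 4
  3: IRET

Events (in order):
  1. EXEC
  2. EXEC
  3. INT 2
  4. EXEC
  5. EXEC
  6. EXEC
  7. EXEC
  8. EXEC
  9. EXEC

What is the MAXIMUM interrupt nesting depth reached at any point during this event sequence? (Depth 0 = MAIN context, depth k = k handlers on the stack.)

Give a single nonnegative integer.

Event 1 (EXEC): [MAIN] PC=0: DEC 5 -> ACC=-5 [depth=0]
Event 2 (EXEC): [MAIN] PC=1: INC 4 -> ACC=-1 [depth=0]
Event 3 (INT 2): INT 2 arrives: push (MAIN, PC=2), enter IRQ2 at PC=0 (depth now 1) [depth=1]
Event 4 (EXEC): [IRQ2] PC=0: DEC 2 -> ACC=-3 [depth=1]
Event 5 (EXEC): [IRQ2] PC=1: INC 3 -> ACC=0 [depth=1]
Event 6 (EXEC): [IRQ2] PC=2: DEC 4 -> ACC=-4 [depth=1]
Event 7 (EXEC): [IRQ2] PC=3: IRET -> resume MAIN at PC=2 (depth now 0) [depth=0]
Event 8 (EXEC): [MAIN] PC=2: NOP [depth=0]
Event 9 (EXEC): [MAIN] PC=3: HALT [depth=0]
Max depth observed: 1

Answer: 1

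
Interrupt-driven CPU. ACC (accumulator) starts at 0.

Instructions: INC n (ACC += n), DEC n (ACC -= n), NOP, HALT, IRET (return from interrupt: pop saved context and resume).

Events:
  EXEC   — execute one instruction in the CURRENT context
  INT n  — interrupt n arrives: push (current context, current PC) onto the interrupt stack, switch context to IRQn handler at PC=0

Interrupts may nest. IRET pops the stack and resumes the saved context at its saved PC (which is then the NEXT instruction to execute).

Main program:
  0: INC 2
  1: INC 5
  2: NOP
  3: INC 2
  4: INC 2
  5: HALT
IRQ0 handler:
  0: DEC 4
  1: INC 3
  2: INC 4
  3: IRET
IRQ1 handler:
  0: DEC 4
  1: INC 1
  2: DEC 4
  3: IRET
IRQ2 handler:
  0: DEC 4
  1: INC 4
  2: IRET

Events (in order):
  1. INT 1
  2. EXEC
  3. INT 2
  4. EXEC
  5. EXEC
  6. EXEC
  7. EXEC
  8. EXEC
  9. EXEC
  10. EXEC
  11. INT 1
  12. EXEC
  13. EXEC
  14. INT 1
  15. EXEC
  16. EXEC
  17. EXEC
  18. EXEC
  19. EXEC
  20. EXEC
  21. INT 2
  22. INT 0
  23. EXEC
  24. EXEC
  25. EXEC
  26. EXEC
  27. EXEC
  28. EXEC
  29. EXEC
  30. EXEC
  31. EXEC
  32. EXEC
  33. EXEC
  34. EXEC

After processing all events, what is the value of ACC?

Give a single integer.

Answer: -7

Derivation:
Event 1 (INT 1): INT 1 arrives: push (MAIN, PC=0), enter IRQ1 at PC=0 (depth now 1)
Event 2 (EXEC): [IRQ1] PC=0: DEC 4 -> ACC=-4
Event 3 (INT 2): INT 2 arrives: push (IRQ1, PC=1), enter IRQ2 at PC=0 (depth now 2)
Event 4 (EXEC): [IRQ2] PC=0: DEC 4 -> ACC=-8
Event 5 (EXEC): [IRQ2] PC=1: INC 4 -> ACC=-4
Event 6 (EXEC): [IRQ2] PC=2: IRET -> resume IRQ1 at PC=1 (depth now 1)
Event 7 (EXEC): [IRQ1] PC=1: INC 1 -> ACC=-3
Event 8 (EXEC): [IRQ1] PC=2: DEC 4 -> ACC=-7
Event 9 (EXEC): [IRQ1] PC=3: IRET -> resume MAIN at PC=0 (depth now 0)
Event 10 (EXEC): [MAIN] PC=0: INC 2 -> ACC=-5
Event 11 (INT 1): INT 1 arrives: push (MAIN, PC=1), enter IRQ1 at PC=0 (depth now 1)
Event 12 (EXEC): [IRQ1] PC=0: DEC 4 -> ACC=-9
Event 13 (EXEC): [IRQ1] PC=1: INC 1 -> ACC=-8
Event 14 (INT 1): INT 1 arrives: push (IRQ1, PC=2), enter IRQ1 at PC=0 (depth now 2)
Event 15 (EXEC): [IRQ1] PC=0: DEC 4 -> ACC=-12
Event 16 (EXEC): [IRQ1] PC=1: INC 1 -> ACC=-11
Event 17 (EXEC): [IRQ1] PC=2: DEC 4 -> ACC=-15
Event 18 (EXEC): [IRQ1] PC=3: IRET -> resume IRQ1 at PC=2 (depth now 1)
Event 19 (EXEC): [IRQ1] PC=2: DEC 4 -> ACC=-19
Event 20 (EXEC): [IRQ1] PC=3: IRET -> resume MAIN at PC=1 (depth now 0)
Event 21 (INT 2): INT 2 arrives: push (MAIN, PC=1), enter IRQ2 at PC=0 (depth now 1)
Event 22 (INT 0): INT 0 arrives: push (IRQ2, PC=0), enter IRQ0 at PC=0 (depth now 2)
Event 23 (EXEC): [IRQ0] PC=0: DEC 4 -> ACC=-23
Event 24 (EXEC): [IRQ0] PC=1: INC 3 -> ACC=-20
Event 25 (EXEC): [IRQ0] PC=2: INC 4 -> ACC=-16
Event 26 (EXEC): [IRQ0] PC=3: IRET -> resume IRQ2 at PC=0 (depth now 1)
Event 27 (EXEC): [IRQ2] PC=0: DEC 4 -> ACC=-20
Event 28 (EXEC): [IRQ2] PC=1: INC 4 -> ACC=-16
Event 29 (EXEC): [IRQ2] PC=2: IRET -> resume MAIN at PC=1 (depth now 0)
Event 30 (EXEC): [MAIN] PC=1: INC 5 -> ACC=-11
Event 31 (EXEC): [MAIN] PC=2: NOP
Event 32 (EXEC): [MAIN] PC=3: INC 2 -> ACC=-9
Event 33 (EXEC): [MAIN] PC=4: INC 2 -> ACC=-7
Event 34 (EXEC): [MAIN] PC=5: HALT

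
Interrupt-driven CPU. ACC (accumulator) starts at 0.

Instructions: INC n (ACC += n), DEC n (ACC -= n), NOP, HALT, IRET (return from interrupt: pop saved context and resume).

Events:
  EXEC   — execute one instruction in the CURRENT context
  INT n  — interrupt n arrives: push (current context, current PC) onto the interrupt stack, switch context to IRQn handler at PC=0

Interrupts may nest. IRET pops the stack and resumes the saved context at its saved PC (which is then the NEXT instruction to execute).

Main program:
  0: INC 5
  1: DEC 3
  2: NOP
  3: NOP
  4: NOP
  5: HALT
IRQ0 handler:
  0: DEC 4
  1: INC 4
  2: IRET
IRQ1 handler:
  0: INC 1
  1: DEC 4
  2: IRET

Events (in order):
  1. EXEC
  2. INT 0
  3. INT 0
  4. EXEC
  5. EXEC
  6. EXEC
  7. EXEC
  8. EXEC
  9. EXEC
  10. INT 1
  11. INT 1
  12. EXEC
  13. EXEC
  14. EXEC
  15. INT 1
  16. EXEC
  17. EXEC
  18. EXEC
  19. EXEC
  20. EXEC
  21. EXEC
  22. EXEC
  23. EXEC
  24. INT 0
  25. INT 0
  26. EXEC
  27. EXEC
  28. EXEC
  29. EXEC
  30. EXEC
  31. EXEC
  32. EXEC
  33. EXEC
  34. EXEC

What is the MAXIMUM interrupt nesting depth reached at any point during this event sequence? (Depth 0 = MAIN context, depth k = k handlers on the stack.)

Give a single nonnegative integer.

Answer: 2

Derivation:
Event 1 (EXEC): [MAIN] PC=0: INC 5 -> ACC=5 [depth=0]
Event 2 (INT 0): INT 0 arrives: push (MAIN, PC=1), enter IRQ0 at PC=0 (depth now 1) [depth=1]
Event 3 (INT 0): INT 0 arrives: push (IRQ0, PC=0), enter IRQ0 at PC=0 (depth now 2) [depth=2]
Event 4 (EXEC): [IRQ0] PC=0: DEC 4 -> ACC=1 [depth=2]
Event 5 (EXEC): [IRQ0] PC=1: INC 4 -> ACC=5 [depth=2]
Event 6 (EXEC): [IRQ0] PC=2: IRET -> resume IRQ0 at PC=0 (depth now 1) [depth=1]
Event 7 (EXEC): [IRQ0] PC=0: DEC 4 -> ACC=1 [depth=1]
Event 8 (EXEC): [IRQ0] PC=1: INC 4 -> ACC=5 [depth=1]
Event 9 (EXEC): [IRQ0] PC=2: IRET -> resume MAIN at PC=1 (depth now 0) [depth=0]
Event 10 (INT 1): INT 1 arrives: push (MAIN, PC=1), enter IRQ1 at PC=0 (depth now 1) [depth=1]
Event 11 (INT 1): INT 1 arrives: push (IRQ1, PC=0), enter IRQ1 at PC=0 (depth now 2) [depth=2]
Event 12 (EXEC): [IRQ1] PC=0: INC 1 -> ACC=6 [depth=2]
Event 13 (EXEC): [IRQ1] PC=1: DEC 4 -> ACC=2 [depth=2]
Event 14 (EXEC): [IRQ1] PC=2: IRET -> resume IRQ1 at PC=0 (depth now 1) [depth=1]
Event 15 (INT 1): INT 1 arrives: push (IRQ1, PC=0), enter IRQ1 at PC=0 (depth now 2) [depth=2]
Event 16 (EXEC): [IRQ1] PC=0: INC 1 -> ACC=3 [depth=2]
Event 17 (EXEC): [IRQ1] PC=1: DEC 4 -> ACC=-1 [depth=2]
Event 18 (EXEC): [IRQ1] PC=2: IRET -> resume IRQ1 at PC=0 (depth now 1) [depth=1]
Event 19 (EXEC): [IRQ1] PC=0: INC 1 -> ACC=0 [depth=1]
Event 20 (EXEC): [IRQ1] PC=1: DEC 4 -> ACC=-4 [depth=1]
Event 21 (EXEC): [IRQ1] PC=2: IRET -> resume MAIN at PC=1 (depth now 0) [depth=0]
Event 22 (EXEC): [MAIN] PC=1: DEC 3 -> ACC=-7 [depth=0]
Event 23 (EXEC): [MAIN] PC=2: NOP [depth=0]
Event 24 (INT 0): INT 0 arrives: push (MAIN, PC=3), enter IRQ0 at PC=0 (depth now 1) [depth=1]
Event 25 (INT 0): INT 0 arrives: push (IRQ0, PC=0), enter IRQ0 at PC=0 (depth now 2) [depth=2]
Event 26 (EXEC): [IRQ0] PC=0: DEC 4 -> ACC=-11 [depth=2]
Event 27 (EXEC): [IRQ0] PC=1: INC 4 -> ACC=-7 [depth=2]
Event 28 (EXEC): [IRQ0] PC=2: IRET -> resume IRQ0 at PC=0 (depth now 1) [depth=1]
Event 29 (EXEC): [IRQ0] PC=0: DEC 4 -> ACC=-11 [depth=1]
Event 30 (EXEC): [IRQ0] PC=1: INC 4 -> ACC=-7 [depth=1]
Event 31 (EXEC): [IRQ0] PC=2: IRET -> resume MAIN at PC=3 (depth now 0) [depth=0]
Event 32 (EXEC): [MAIN] PC=3: NOP [depth=0]
Event 33 (EXEC): [MAIN] PC=4: NOP [depth=0]
Event 34 (EXEC): [MAIN] PC=5: HALT [depth=0]
Max depth observed: 2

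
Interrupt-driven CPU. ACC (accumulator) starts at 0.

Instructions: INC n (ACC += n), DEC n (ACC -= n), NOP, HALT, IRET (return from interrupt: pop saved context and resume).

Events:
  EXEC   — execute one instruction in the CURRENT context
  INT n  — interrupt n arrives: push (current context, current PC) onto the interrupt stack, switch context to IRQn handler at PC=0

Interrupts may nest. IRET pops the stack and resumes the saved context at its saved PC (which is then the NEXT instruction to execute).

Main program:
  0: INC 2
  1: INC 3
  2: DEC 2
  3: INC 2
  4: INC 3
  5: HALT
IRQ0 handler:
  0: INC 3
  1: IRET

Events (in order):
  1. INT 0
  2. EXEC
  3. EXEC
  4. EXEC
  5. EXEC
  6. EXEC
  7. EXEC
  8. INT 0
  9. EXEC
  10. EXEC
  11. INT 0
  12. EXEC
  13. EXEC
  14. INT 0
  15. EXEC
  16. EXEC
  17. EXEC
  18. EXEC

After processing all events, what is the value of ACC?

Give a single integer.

Event 1 (INT 0): INT 0 arrives: push (MAIN, PC=0), enter IRQ0 at PC=0 (depth now 1)
Event 2 (EXEC): [IRQ0] PC=0: INC 3 -> ACC=3
Event 3 (EXEC): [IRQ0] PC=1: IRET -> resume MAIN at PC=0 (depth now 0)
Event 4 (EXEC): [MAIN] PC=0: INC 2 -> ACC=5
Event 5 (EXEC): [MAIN] PC=1: INC 3 -> ACC=8
Event 6 (EXEC): [MAIN] PC=2: DEC 2 -> ACC=6
Event 7 (EXEC): [MAIN] PC=3: INC 2 -> ACC=8
Event 8 (INT 0): INT 0 arrives: push (MAIN, PC=4), enter IRQ0 at PC=0 (depth now 1)
Event 9 (EXEC): [IRQ0] PC=0: INC 3 -> ACC=11
Event 10 (EXEC): [IRQ0] PC=1: IRET -> resume MAIN at PC=4 (depth now 0)
Event 11 (INT 0): INT 0 arrives: push (MAIN, PC=4), enter IRQ0 at PC=0 (depth now 1)
Event 12 (EXEC): [IRQ0] PC=0: INC 3 -> ACC=14
Event 13 (EXEC): [IRQ0] PC=1: IRET -> resume MAIN at PC=4 (depth now 0)
Event 14 (INT 0): INT 0 arrives: push (MAIN, PC=4), enter IRQ0 at PC=0 (depth now 1)
Event 15 (EXEC): [IRQ0] PC=0: INC 3 -> ACC=17
Event 16 (EXEC): [IRQ0] PC=1: IRET -> resume MAIN at PC=4 (depth now 0)
Event 17 (EXEC): [MAIN] PC=4: INC 3 -> ACC=20
Event 18 (EXEC): [MAIN] PC=5: HALT

Answer: 20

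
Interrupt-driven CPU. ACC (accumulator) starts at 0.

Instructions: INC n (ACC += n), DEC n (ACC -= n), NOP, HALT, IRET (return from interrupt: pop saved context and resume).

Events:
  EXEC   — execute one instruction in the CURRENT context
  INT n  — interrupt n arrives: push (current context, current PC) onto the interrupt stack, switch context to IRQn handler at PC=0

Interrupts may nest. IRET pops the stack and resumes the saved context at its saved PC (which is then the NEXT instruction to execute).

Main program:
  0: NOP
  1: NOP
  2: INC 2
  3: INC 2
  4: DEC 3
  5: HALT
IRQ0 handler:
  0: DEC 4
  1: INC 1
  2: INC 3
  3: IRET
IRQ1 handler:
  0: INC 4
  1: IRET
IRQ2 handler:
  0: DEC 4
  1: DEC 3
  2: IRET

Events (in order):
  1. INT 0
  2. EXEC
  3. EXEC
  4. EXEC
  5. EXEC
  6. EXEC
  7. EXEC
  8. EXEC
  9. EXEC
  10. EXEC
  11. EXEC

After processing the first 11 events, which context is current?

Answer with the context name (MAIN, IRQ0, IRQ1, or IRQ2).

Event 1 (INT 0): INT 0 arrives: push (MAIN, PC=0), enter IRQ0 at PC=0 (depth now 1)
Event 2 (EXEC): [IRQ0] PC=0: DEC 4 -> ACC=-4
Event 3 (EXEC): [IRQ0] PC=1: INC 1 -> ACC=-3
Event 4 (EXEC): [IRQ0] PC=2: INC 3 -> ACC=0
Event 5 (EXEC): [IRQ0] PC=3: IRET -> resume MAIN at PC=0 (depth now 0)
Event 6 (EXEC): [MAIN] PC=0: NOP
Event 7 (EXEC): [MAIN] PC=1: NOP
Event 8 (EXEC): [MAIN] PC=2: INC 2 -> ACC=2
Event 9 (EXEC): [MAIN] PC=3: INC 2 -> ACC=4
Event 10 (EXEC): [MAIN] PC=4: DEC 3 -> ACC=1
Event 11 (EXEC): [MAIN] PC=5: HALT

Answer: MAIN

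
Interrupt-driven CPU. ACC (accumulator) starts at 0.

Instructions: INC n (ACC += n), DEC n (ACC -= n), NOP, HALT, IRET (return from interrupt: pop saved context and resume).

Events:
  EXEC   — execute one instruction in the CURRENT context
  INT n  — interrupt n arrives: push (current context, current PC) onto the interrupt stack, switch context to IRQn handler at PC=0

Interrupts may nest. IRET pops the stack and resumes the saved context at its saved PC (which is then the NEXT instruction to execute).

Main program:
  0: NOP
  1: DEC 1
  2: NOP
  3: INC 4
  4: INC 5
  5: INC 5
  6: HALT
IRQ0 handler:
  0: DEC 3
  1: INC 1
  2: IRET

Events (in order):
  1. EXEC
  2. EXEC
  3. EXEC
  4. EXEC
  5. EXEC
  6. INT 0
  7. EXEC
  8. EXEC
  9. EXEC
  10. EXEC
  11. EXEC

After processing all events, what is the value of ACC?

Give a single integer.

Answer: 11

Derivation:
Event 1 (EXEC): [MAIN] PC=0: NOP
Event 2 (EXEC): [MAIN] PC=1: DEC 1 -> ACC=-1
Event 3 (EXEC): [MAIN] PC=2: NOP
Event 4 (EXEC): [MAIN] PC=3: INC 4 -> ACC=3
Event 5 (EXEC): [MAIN] PC=4: INC 5 -> ACC=8
Event 6 (INT 0): INT 0 arrives: push (MAIN, PC=5), enter IRQ0 at PC=0 (depth now 1)
Event 7 (EXEC): [IRQ0] PC=0: DEC 3 -> ACC=5
Event 8 (EXEC): [IRQ0] PC=1: INC 1 -> ACC=6
Event 9 (EXEC): [IRQ0] PC=2: IRET -> resume MAIN at PC=5 (depth now 0)
Event 10 (EXEC): [MAIN] PC=5: INC 5 -> ACC=11
Event 11 (EXEC): [MAIN] PC=6: HALT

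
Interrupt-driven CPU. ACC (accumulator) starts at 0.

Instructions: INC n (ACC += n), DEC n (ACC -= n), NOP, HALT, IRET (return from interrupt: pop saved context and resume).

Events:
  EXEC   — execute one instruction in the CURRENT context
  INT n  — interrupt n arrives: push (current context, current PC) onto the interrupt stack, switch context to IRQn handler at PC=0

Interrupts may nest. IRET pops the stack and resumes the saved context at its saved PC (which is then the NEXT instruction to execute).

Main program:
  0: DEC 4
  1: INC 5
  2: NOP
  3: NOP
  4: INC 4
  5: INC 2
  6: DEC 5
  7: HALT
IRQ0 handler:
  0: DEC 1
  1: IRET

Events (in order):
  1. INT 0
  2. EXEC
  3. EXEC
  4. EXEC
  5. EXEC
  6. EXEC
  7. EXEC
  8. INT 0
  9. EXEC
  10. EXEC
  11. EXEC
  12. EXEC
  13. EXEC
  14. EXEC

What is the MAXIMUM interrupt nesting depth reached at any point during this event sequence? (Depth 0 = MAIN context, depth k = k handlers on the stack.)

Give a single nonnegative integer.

Answer: 1

Derivation:
Event 1 (INT 0): INT 0 arrives: push (MAIN, PC=0), enter IRQ0 at PC=0 (depth now 1) [depth=1]
Event 2 (EXEC): [IRQ0] PC=0: DEC 1 -> ACC=-1 [depth=1]
Event 3 (EXEC): [IRQ0] PC=1: IRET -> resume MAIN at PC=0 (depth now 0) [depth=0]
Event 4 (EXEC): [MAIN] PC=0: DEC 4 -> ACC=-5 [depth=0]
Event 5 (EXEC): [MAIN] PC=1: INC 5 -> ACC=0 [depth=0]
Event 6 (EXEC): [MAIN] PC=2: NOP [depth=0]
Event 7 (EXEC): [MAIN] PC=3: NOP [depth=0]
Event 8 (INT 0): INT 0 arrives: push (MAIN, PC=4), enter IRQ0 at PC=0 (depth now 1) [depth=1]
Event 9 (EXEC): [IRQ0] PC=0: DEC 1 -> ACC=-1 [depth=1]
Event 10 (EXEC): [IRQ0] PC=1: IRET -> resume MAIN at PC=4 (depth now 0) [depth=0]
Event 11 (EXEC): [MAIN] PC=4: INC 4 -> ACC=3 [depth=0]
Event 12 (EXEC): [MAIN] PC=5: INC 2 -> ACC=5 [depth=0]
Event 13 (EXEC): [MAIN] PC=6: DEC 5 -> ACC=0 [depth=0]
Event 14 (EXEC): [MAIN] PC=7: HALT [depth=0]
Max depth observed: 1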